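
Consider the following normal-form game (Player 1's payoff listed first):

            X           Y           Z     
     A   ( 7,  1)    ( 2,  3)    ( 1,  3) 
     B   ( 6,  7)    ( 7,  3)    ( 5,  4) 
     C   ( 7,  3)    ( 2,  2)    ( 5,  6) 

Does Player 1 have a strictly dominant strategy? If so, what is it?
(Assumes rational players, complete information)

No strictly dominant strategy exists for Player 1

Work:
A strategy strictly dominates another if it gives a strictly higher payoff against every opponent action. Compare each pair of P1's strategies column-by-column:
  A vs B: [7 vs 6, 2 vs 7, 1 vs 5] → A does not strictly dominate B (column Y: 2 ≤ 7)
  A vs C: [7 vs 7, 2 vs 2, 1 vs 5] → A does not strictly dominate C (column X: 7 ≤ 7)
  B vs A: [6 vs 7, 7 vs 2, 5 vs 1] → B does not strictly dominate A (column X: 6 ≤ 7)
  B vs C: [6 vs 7, 7 vs 2, 5 vs 5] → B does not strictly dominate C (column X: 6 ≤ 7)
  C vs A: [7 vs 7, 2 vs 2, 5 vs 1] → C does not strictly dominate A (column X: 7 ≤ 7)
  C vs B: [7 vs 6, 2 vs 7, 5 vs 5] → C does not strictly dominate B (column Y: 2 ≤ 7)
No single strategy strictly dominates all others → no strictly dominant strategy.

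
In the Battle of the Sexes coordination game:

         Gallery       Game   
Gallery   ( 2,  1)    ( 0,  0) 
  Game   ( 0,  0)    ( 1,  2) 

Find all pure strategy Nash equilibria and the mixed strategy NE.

Pure NE: (Gallery, Gallery) and (Game, Game); Mixed NE: p = 0.6667, q = 0.3333

Work:
Check pure NE:
(Gallery, Gallery): (2, 1) - no unilateral deviation beneficial
(Game, Game): (1, 2) - no unilateral deviation beneficial
Mixed NE: P1 plays Gallery with p = 0.6667, P2 plays Gallery with q = 0.3333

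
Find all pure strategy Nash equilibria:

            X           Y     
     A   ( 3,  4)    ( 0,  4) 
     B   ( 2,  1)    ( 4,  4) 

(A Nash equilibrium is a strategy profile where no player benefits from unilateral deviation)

Nash equilibrium: (A, X), (B, Y)

Work:
Best responses:
  P1 vs X: payoffs [3, 2] → best response A (payoff 3)
  P1 vs Y: payoffs [0, 4] → best response B (payoff 4)
  P2 vs A: payoffs [4, 4] → best response X/Y (payoff 4)
  P2 vs B: payoffs [1, 4] → best response Y (payoff 4)
Mutual best responses: (A,X), (B,Y) → Nash equilibria.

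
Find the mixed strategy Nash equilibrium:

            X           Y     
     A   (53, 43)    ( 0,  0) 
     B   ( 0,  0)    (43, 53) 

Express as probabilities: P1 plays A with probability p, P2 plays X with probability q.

p = 0.5521, q = 0.4479

Work:
Find probabilities that make opponent indifferent:
P2 chooses q to make P1 indifferent between A and B
P1 chooses p to make P2 indifferent between X and Y
Mixed NE: P1 plays (A: 0.5521, B: 0.4479), P2 plays (X: 0.4479, Y: 0.5521)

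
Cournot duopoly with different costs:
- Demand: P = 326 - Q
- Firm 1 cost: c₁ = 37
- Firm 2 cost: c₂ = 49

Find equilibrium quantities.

q₁* = 100.33, q₂* = 88.33

Work:
Reaction: q₁ = (326 - 37 - q₂)/2
Reaction: q₂ = (326 - 49 - q₁)/2
Solve simultaneously:
q₁* = (326 - 2×37 + 49)/3 = 100.33
q₂* = (326 - 2×49 + 37)/3 = 88.33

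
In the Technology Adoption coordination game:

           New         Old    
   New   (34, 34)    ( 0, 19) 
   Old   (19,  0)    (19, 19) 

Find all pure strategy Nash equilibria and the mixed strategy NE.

Pure NE: (New, New) and (Old, Old); Mixed NE: p = 0.5588, q = 0.5588

Work:
Check pure NE:
(New, New): (34, 34) - no unilateral deviation beneficial
(Old, Old): (19, 19) - no unilateral deviation beneficial
Mixed NE: P1 plays New with p = 0.5588, P2 plays New with q = 0.5588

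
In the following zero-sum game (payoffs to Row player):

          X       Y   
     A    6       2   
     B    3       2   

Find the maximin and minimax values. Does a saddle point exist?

Maximin = 2, Minimax = 2, Saddle: True

Work:
Row minimums: [2, 2] → maximin = 2
Column maximums: [6, 2] → minimax = 2
Saddle point exists! Game value = 2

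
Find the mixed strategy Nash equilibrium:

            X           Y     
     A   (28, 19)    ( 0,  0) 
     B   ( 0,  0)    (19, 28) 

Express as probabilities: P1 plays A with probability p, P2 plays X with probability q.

p = 0.5957, q = 0.4043

Work:
Find probabilities that make opponent indifferent:
P2 chooses q to make P1 indifferent between A and B
P1 chooses p to make P2 indifferent between X and Y
Mixed NE: P1 plays (A: 0.5957, B: 0.4043), P2 plays (X: 0.4043, Y: 0.5957)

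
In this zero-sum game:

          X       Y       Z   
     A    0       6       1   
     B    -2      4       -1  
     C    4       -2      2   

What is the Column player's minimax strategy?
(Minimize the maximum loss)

Column should play Z, value = 2

Work:
Column player minimizes Row's maximum payoff:
Column X: max payoff to Row = 4
Column Y: max payoff to Row = 6
Column Z: max payoff to Row = 2
Minimum is 2, achieved by column Z.
Minimax strategy: Z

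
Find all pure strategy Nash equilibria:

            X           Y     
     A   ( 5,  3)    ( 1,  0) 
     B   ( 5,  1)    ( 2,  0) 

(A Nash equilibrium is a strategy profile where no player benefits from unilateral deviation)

Nash equilibrium: (A, X), (B, X)

Work:
Best responses:
  P1 vs X: payoffs [5, 5] → best response A/B (payoff 5)
  P1 vs Y: payoffs [1, 2] → best response B (payoff 2)
  P2 vs A: payoffs [3, 0] → best response X (payoff 3)
  P2 vs B: payoffs [1, 0] → best response X (payoff 1)
Mutual best responses: (A,X), (B,X) → Nash equilibria.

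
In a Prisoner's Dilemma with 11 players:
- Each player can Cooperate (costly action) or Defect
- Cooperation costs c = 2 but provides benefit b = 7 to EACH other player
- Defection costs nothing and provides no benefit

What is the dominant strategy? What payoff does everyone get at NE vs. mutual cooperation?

Dominant: Defect; NE payoff = 0; Coop payoff = 68

Work:
Defect dominates (saves cost c = 2, benefit to others is external)
NE: All defect → everyone gets 0
If all cooperate: each receives (10)×7 - 2 = 68
Social dilemma: 68 > 0 but NE gives 0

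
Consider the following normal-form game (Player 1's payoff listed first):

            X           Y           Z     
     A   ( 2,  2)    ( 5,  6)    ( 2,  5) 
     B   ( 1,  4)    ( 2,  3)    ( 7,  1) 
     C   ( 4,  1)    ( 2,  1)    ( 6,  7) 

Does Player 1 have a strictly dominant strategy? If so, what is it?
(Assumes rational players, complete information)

No strictly dominant strategy exists for Player 1

Work:
A strategy strictly dominates another if it gives a strictly higher payoff against every opponent action. Compare each pair of P1's strategies column-by-column:
  A vs B: [2 vs 1, 5 vs 2, 2 vs 7] → A does not strictly dominate B (column Z: 2 ≤ 7)
  A vs C: [2 vs 4, 5 vs 2, 2 vs 6] → A does not strictly dominate C (column X: 2 ≤ 4)
  B vs A: [1 vs 2, 2 vs 5, 7 vs 2] → B does not strictly dominate A (column X: 1 ≤ 2)
  B vs C: [1 vs 4, 2 vs 2, 7 vs 6] → B does not strictly dominate C (column X: 1 ≤ 4)
  C vs A: [4 vs 2, 2 vs 5, 6 vs 2] → C does not strictly dominate A (column Y: 2 ≤ 5)
  C vs B: [4 vs 1, 2 vs 2, 6 vs 7] → C does not strictly dominate B (column Y: 2 ≤ 2)
No single strategy strictly dominates all others → no strictly dominant strategy.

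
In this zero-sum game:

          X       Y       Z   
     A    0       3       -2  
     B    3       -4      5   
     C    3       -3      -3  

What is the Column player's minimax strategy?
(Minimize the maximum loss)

Column should play X or Y (all achieve the minimum), value = 3

Work:
Column player minimizes Row's maximum payoff:
Column X: max payoff to Row = 3
Column Y: max payoff to Row = 3
Column Z: max payoff to Row = 5
Minimum is 3, achieved by columns X, Y (tied).
Each of X or Y is a minimax strategy.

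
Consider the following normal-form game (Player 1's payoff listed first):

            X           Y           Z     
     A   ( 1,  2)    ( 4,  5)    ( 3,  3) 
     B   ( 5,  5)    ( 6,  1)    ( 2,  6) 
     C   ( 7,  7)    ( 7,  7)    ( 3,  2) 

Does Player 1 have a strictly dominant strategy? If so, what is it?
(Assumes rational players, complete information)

No strictly dominant strategy exists for Player 1

Work:
A strategy strictly dominates another if it gives a strictly higher payoff against every opponent action. Compare each pair of P1's strategies column-by-column:
  A vs B: [1 vs 5, 4 vs 6, 3 vs 2] → A does not strictly dominate B (column X: 1 ≤ 5)
  A vs C: [1 vs 7, 4 vs 7, 3 vs 3] → A does not strictly dominate C (column X: 1 ≤ 7)
  B vs A: [5 vs 1, 6 vs 4, 2 vs 3] → B does not strictly dominate A (column Z: 2 ≤ 3)
  B vs C: [5 vs 7, 6 vs 7, 2 vs 3] → B does not strictly dominate C (column X: 5 ≤ 7)
  C vs A: [7 vs 1, 7 vs 4, 3 vs 3] → C does not strictly dominate A (column Z: 3 ≤ 3)
  C vs B: [7 vs 5, 7 vs 6, 3 vs 2] → C strictly dominates B
No single strategy strictly dominates all others → no strictly dominant strategy.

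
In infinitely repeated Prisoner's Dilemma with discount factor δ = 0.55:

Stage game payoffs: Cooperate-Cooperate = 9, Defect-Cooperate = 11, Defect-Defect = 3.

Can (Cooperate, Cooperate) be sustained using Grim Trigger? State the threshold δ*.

δ* = 0.25; since δ = 0.55 ≥ 0.25, cooperation can be sustained

Work:
For Grim Trigger:
Cooperate forever: 9/(1-δ)
Defect then punished: 11 + 3·δ/(1-δ)
Need: 9/(1-δ) ≥ 11 + 3·δ/(1-δ)
Solving: δ ≥ (T-R)/(T-P) = (11-9)/(11-3) = 0.25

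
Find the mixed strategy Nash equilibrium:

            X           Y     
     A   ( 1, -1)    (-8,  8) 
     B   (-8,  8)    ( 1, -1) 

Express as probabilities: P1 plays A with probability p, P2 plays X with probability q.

p = 0.5, q = 0.5

Work:
Find probabilities that make opponent indifferent:
P2 chooses q to make P1 indifferent between A and B
P1 chooses p to make P2 indifferent between X and Y
Mixed NE: P1 plays (A: 0.5, B: 0.5), P2 plays (X: 0.5, Y: 0.5)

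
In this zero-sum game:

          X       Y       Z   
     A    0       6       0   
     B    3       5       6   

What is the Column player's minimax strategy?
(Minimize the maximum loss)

Column should play X, value = 3

Work:
Column player minimizes Row's maximum payoff:
Column X: max payoff to Row = 3
Column Y: max payoff to Row = 6
Column Z: max payoff to Row = 6
Minimum is 3, achieved by column X.
Minimax strategy: X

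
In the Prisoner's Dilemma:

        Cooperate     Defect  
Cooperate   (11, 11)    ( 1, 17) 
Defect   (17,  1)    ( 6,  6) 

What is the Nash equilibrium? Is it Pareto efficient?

(Defect, Defect) is NE; not Pareto efficient

Work:
Defect dominates Cooperate for both players:
If P2 cooperates: Defect (17) > Cooperate (11)
If P2 defects: Defect (6) > Cooperate (1)
NE: (Defect, Defect) with payoff (6, 6)
But (Cooperate, Cooperate) = (11, 11) Pareto dominates (6, 6)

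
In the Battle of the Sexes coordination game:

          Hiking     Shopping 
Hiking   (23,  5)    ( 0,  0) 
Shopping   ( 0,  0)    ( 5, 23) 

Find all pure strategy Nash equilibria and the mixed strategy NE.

Pure NE: (Hiking, Hiking) and (Shopping, Shopping); Mixed NE: p = 0.8214, q = 0.1786

Work:
Check pure NE:
(Hiking, Hiking): (23, 5) - no unilateral deviation beneficial
(Shopping, Shopping): (5, 23) - no unilateral deviation beneficial
Mixed NE: P1 plays Hiking with p = 0.8214, P2 plays Hiking with q = 0.1786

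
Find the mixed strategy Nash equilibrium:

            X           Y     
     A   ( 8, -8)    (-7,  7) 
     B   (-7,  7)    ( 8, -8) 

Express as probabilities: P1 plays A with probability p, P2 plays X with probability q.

p = 0.5, q = 0.5

Work:
Find probabilities that make opponent indifferent:
P2 chooses q to make P1 indifferent between A and B
P1 chooses p to make P2 indifferent between X and Y
Mixed NE: P1 plays (A: 0.5, B: 0.5), P2 plays (X: 0.5, Y: 0.5)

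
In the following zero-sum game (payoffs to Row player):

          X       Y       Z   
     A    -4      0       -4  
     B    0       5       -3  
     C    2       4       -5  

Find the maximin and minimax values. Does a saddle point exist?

Maximin = -3, Minimax = -3, Saddle: True

Work:
Row minimums: [-4, -3, -5] → maximin = -3
Column maximums: [2, 5, -3] → minimax = -3
Saddle point exists! Game value = -3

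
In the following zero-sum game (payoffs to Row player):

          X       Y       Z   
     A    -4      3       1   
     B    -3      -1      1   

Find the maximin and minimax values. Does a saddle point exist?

Maximin = -3, Minimax = -3, Saddle: True

Work:
Row minimums: [-4, -3] → maximin = -3
Column maximums: [-3, 3, 1] → minimax = -3
Saddle point exists! Game value = -3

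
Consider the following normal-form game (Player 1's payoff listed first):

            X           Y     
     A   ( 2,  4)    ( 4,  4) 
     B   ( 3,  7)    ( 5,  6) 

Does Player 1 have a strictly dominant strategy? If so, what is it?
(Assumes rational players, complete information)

Yes, Player 1's strictly dominant strategy is B

Work:
A strategy strictly dominates another if it gives a strictly higher payoff against every opponent action. Compare each pair of P1's strategies column-by-column:
  A vs B: [2 vs 3, 4 vs 5] → A does not strictly dominate B (column X: 2 ≤ 3)
  B vs A: [3 vs 2, 5 vs 4] → B strictly dominates A
B strictly dominates every other strategy → strictly dominant.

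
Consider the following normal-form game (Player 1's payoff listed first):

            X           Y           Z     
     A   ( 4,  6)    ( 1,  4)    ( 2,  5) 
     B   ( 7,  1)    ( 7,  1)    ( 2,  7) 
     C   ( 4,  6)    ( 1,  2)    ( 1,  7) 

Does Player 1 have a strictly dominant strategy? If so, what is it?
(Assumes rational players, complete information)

No strictly dominant strategy exists for Player 1

Work:
A strategy strictly dominates another if it gives a strictly higher payoff against every opponent action. Compare each pair of P1's strategies column-by-column:
  A vs B: [4 vs 7, 1 vs 7, 2 vs 2] → A does not strictly dominate B (column X: 4 ≤ 7)
  A vs C: [4 vs 4, 1 vs 1, 2 vs 1] → A does not strictly dominate C (column X: 4 ≤ 4)
  B vs A: [7 vs 4, 7 vs 1, 2 vs 2] → B does not strictly dominate A (column Z: 2 ≤ 2)
  B vs C: [7 vs 4, 7 vs 1, 2 vs 1] → B strictly dominates C
  C vs A: [4 vs 4, 1 vs 1, 1 vs 2] → C does not strictly dominate A (column X: 4 ≤ 4)
  C vs B: [4 vs 7, 1 vs 7, 1 vs 2] → C does not strictly dominate B (column X: 4 ≤ 7)
No single strategy strictly dominates all others → no strictly dominant strategy.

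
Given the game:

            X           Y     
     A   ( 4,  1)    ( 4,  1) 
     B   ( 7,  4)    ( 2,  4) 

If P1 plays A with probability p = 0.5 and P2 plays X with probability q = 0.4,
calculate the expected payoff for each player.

E[P1] = 4.0, E[P2] = 2.5

Work:
E[P1] = p·q·π₁(A,X) + p·(1-q)·π₁(A,Y) + (1-p)·q·π₁(B,X) + (1-p)·(1-q)·π₁(B,Y)
= 0.5·0.4·4 + 0.5·0.6·4 + 0.5·0.4·7 + 0.5·0.6·2
= 4.0

E[P2] = 2.5 (similar calculation)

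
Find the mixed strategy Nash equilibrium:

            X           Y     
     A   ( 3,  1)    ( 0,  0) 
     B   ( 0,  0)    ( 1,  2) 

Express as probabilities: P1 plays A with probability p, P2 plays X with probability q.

p = 0.6667, q = 0.25

Work:
Find probabilities that make opponent indifferent:
P2 chooses q to make P1 indifferent between A and B
P1 chooses p to make P2 indifferent between X and Y
Mixed NE: P1 plays (A: 0.6667, B: 0.3333), P2 plays (X: 0.25, Y: 0.75)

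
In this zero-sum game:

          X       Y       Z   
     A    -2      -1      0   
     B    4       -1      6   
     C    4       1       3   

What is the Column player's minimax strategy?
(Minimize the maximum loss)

Column should play Y, value = 1

Work:
Column player minimizes Row's maximum payoff:
Column X: max payoff to Row = 4
Column Y: max payoff to Row = 1
Column Z: max payoff to Row = 6
Minimum is 1, achieved by column Y.
Minimax strategy: Y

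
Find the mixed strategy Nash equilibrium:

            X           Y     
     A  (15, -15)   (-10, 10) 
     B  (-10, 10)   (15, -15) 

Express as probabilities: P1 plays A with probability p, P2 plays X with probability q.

p = 0.5, q = 0.5

Work:
Find probabilities that make opponent indifferent:
P2 chooses q to make P1 indifferent between A and B
P1 chooses p to make P2 indifferent between X and Y
Mixed NE: P1 plays (A: 0.5, B: 0.5), P2 plays (X: 0.5, Y: 0.5)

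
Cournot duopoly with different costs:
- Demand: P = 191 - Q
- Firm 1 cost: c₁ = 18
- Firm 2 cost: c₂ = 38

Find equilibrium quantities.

q₁* = 64.33, q₂* = 44.33

Work:
Reaction: q₁ = (191 - 18 - q₂)/2
Reaction: q₂ = (191 - 38 - q₁)/2
Solve simultaneously:
q₁* = (191 - 2×18 + 38)/3 = 64.33
q₂* = (191 - 2×38 + 18)/3 = 44.33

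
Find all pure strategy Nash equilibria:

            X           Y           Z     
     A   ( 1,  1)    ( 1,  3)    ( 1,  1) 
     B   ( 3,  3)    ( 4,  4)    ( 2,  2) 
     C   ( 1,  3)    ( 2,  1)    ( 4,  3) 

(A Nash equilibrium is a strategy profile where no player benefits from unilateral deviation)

Nash equilibrium: (B, Y), (C, Z)

Work:
Best responses:
  P1 vs X: payoffs [1, 3, 1] → best response B (payoff 3)
  P1 vs Y: payoffs [1, 4, 2] → best response B (payoff 4)
  P1 vs Z: payoffs [1, 2, 4] → best response C (payoff 4)
  P2 vs A: payoffs [1, 3, 1] → best response Y (payoff 3)
  P2 vs B: payoffs [3, 4, 2] → best response Y (payoff 4)
  P2 vs C: payoffs [3, 1, 3] → best response X/Z (payoff 3)
Mutual best responses: (B,Y), (C,Z) → Nash equilibria.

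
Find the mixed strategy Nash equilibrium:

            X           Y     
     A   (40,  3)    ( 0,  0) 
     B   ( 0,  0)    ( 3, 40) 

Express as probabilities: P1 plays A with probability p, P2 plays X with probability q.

p = 0.9302, q = 0.0698

Work:
Find probabilities that make opponent indifferent:
P2 chooses q to make P1 indifferent between A and B
P1 chooses p to make P2 indifferent between X and Y
Mixed NE: P1 plays (A: 0.9302, B: 0.0698), P2 plays (X: 0.0698, Y: 0.9302)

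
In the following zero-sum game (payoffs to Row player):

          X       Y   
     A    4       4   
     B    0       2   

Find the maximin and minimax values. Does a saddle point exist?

Maximin = 4, Minimax = 4, Saddle: True

Work:
Row minimums: [4, 0] → maximin = 4
Column maximums: [4, 4] → minimax = 4
Saddle point exists! Game value = 4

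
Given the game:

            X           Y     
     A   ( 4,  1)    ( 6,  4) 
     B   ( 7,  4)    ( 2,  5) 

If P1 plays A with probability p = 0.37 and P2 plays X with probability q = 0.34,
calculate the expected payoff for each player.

E[P1] = 4.2994, E[P2] = 4.0384

Work:
E[P1] = p·q·π₁(A,X) + p·(1-q)·π₁(A,Y) + (1-p)·q·π₁(B,X) + (1-p)·(1-q)·π₁(B,Y)
= 0.37·0.34·4 + 0.37·0.66·6 + 0.63·0.34·7 + 0.63·0.66·2
= 4.2994

E[P2] = 4.0384 (similar calculation)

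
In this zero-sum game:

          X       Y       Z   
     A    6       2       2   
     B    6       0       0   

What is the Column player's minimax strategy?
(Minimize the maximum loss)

Column should play Y or Z (all achieve the minimum), value = 2

Work:
Column player minimizes Row's maximum payoff:
Column X: max payoff to Row = 6
Column Y: max payoff to Row = 2
Column Z: max payoff to Row = 2
Minimum is 2, achieved by columns Y, Z (tied).
Each of Y or Z is a minimax strategy.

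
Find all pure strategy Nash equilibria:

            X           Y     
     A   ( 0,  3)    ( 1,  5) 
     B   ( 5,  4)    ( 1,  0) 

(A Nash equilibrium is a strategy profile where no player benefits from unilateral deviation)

Nash equilibrium: (A, Y), (B, X)

Work:
Best responses:
  P1 vs X: payoffs [0, 5] → best response B (payoff 5)
  P1 vs Y: payoffs [1, 1] → best response A/B (payoff 1)
  P2 vs A: payoffs [3, 5] → best response Y (payoff 5)
  P2 vs B: payoffs [4, 0] → best response X (payoff 4)
Mutual best responses: (A,Y), (B,X) → Nash equilibria.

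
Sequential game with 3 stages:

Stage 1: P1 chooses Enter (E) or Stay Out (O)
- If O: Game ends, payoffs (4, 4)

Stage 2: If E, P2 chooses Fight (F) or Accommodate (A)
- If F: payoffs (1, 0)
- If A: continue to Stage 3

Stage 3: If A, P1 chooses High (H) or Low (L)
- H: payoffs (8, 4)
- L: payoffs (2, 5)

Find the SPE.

SPE: (E, A, H); Outcome (8, 4)

Work:
Stage 3: P1 chooses H (8 vs 2)
Stage 2: P2: F->0, A->4 (anticipating H). Choose A
Stage 1: P1: O->4, E->8 (anticipating A, H). Choose E
SPE path: E -> A -> H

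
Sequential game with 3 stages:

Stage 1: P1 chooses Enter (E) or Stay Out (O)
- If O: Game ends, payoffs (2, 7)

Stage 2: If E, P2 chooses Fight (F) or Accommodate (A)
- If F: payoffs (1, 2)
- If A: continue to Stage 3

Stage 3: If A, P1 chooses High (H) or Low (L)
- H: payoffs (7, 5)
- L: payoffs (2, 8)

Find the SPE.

SPE: (E, A, H); Outcome (7, 5)

Work:
Stage 3: P1 chooses H (7 vs 2)
Stage 2: P2: F->2, A->5 (anticipating H). Choose A
Stage 1: P1: O->2, E->7 (anticipating A, H). Choose E
SPE path: E -> A -> H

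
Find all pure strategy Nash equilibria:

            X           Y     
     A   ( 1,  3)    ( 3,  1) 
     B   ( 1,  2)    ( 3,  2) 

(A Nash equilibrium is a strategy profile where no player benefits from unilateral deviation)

Nash equilibrium: (A, X), (B, X), (B, Y)

Work:
Best responses:
  P1 vs X: payoffs [1, 1] → best response A/B (payoff 1)
  P1 vs Y: payoffs [3, 3] → best response A/B (payoff 3)
  P2 vs A: payoffs [3, 1] → best response X (payoff 3)
  P2 vs B: payoffs [2, 2] → best response X/Y (payoff 2)
Mutual best responses: (A,X), (B,X), (B,Y) → Nash equilibria.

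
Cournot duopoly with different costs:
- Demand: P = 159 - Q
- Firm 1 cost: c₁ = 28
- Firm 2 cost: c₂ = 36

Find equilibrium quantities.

q₁* = 46.33, q₂* = 38.33

Work:
Reaction: q₁ = (159 - 28 - q₂)/2
Reaction: q₂ = (159 - 36 - q₁)/2
Solve simultaneously:
q₁* = (159 - 2×28 + 36)/3 = 46.33
q₂* = (159 - 2×36 + 28)/3 = 38.33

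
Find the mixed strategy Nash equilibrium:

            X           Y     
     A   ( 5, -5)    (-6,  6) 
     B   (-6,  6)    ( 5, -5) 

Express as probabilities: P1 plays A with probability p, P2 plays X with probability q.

p = 0.5, q = 0.5

Work:
Find probabilities that make opponent indifferent:
P2 chooses q to make P1 indifferent between A and B
P1 chooses p to make P2 indifferent between X and Y
Mixed NE: P1 plays (A: 0.5, B: 0.5), P2 plays (X: 0.5, Y: 0.5)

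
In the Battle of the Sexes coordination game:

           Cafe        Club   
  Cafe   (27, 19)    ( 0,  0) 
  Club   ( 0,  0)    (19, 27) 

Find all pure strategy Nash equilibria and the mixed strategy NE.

Pure NE: (Cafe, Cafe) and (Club, Club); Mixed NE: p = 0.587, q = 0.413

Work:
Check pure NE:
(Cafe, Cafe): (27, 19) - no unilateral deviation beneficial
(Club, Club): (19, 27) - no unilateral deviation beneficial
Mixed NE: P1 plays Cafe with p = 0.587, P2 plays Cafe with q = 0.413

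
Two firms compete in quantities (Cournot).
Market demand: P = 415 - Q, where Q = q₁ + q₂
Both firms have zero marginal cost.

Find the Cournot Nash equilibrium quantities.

q₁* = q₂* = 138.33; P* = 138.33

Work:
Profit: π_i = P·q_i = (a - q_i - q_j)·q_i
FOC: ∂π_i/∂q_i = a - 2q_i - q_j = 0
Reaction function: q_i = (415 - q_j)/2
Symmetry: q* = 415/3 = 138.33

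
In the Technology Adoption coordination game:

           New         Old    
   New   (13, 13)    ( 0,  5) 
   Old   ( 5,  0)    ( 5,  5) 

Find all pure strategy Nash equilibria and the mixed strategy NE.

Pure NE: (New, New) and (Old, Old); Mixed NE: p = 0.3846, q = 0.3846

Work:
Check pure NE:
(New, New): (13, 13) - no unilateral deviation beneficial
(Old, Old): (5, 5) - no unilateral deviation beneficial
Mixed NE: P1 plays New with p = 0.3846, P2 plays New with q = 0.3846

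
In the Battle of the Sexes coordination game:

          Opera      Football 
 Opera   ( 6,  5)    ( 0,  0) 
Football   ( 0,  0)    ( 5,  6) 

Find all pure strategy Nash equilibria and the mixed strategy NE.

Pure NE: (Opera, Opera) and (Football, Football); Mixed NE: p = 0.5455, q = 0.4545

Work:
Check pure NE:
(Opera, Opera): (6, 5) - no unilateral deviation beneficial
(Football, Football): (5, 6) - no unilateral deviation beneficial
Mixed NE: P1 plays Opera with p = 0.5455, P2 plays Opera with q = 0.4545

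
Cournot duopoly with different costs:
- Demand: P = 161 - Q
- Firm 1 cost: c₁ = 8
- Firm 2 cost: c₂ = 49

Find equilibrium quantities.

q₁* = 64.67, q₂* = 23.67

Work:
Reaction: q₁ = (161 - 8 - q₂)/2
Reaction: q₂ = (161 - 49 - q₁)/2
Solve simultaneously:
q₁* = (161 - 2×8 + 49)/3 = 64.67
q₂* = (161 - 2×49 + 8)/3 = 23.67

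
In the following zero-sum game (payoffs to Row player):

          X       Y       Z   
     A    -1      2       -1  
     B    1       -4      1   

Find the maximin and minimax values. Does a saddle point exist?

Maximin = -1, Minimax = 1, Saddle: False

Work:
Row minimums: [-1, -4] → maximin = -1
Column maximums: [1, 2, 1] → minimax = 1
No saddle point (maximin ≠ minimax). Mixed strategy needed.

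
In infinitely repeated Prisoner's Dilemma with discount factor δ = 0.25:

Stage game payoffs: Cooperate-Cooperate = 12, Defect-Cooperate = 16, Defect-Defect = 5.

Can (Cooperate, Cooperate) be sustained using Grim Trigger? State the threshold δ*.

δ* = 0.3636; since δ = 0.25 < 0.3636, cooperation cannot be sustained

Work:
For Grim Trigger:
Cooperate forever: 12/(1-δ)
Defect then punished: 16 + 5·δ/(1-δ)
Need: 12/(1-δ) ≥ 16 + 5·δ/(1-δ)
Solving: δ ≥ (T-R)/(T-P) = (16-12)/(16-5) = 0.3636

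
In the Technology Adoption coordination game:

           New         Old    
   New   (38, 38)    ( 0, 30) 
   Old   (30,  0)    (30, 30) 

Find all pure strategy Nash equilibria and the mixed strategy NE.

Pure NE: (New, New) and (Old, Old); Mixed NE: p = 0.7895, q = 0.7895

Work:
Check pure NE:
(New, New): (38, 38) - no unilateral deviation beneficial
(Old, Old): (30, 30) - no unilateral deviation beneficial
Mixed NE: P1 plays New with p = 0.7895, P2 plays New with q = 0.7895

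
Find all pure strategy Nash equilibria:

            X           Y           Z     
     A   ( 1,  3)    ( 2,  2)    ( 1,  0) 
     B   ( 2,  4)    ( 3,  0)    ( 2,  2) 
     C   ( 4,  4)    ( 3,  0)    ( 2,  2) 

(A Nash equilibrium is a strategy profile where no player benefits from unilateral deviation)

Nash equilibrium: (C, X)

Work:
Best responses:
  P1 vs X: payoffs [1, 2, 4] → best response C (payoff 4)
  P1 vs Y: payoffs [2, 3, 3] → best response B/C (payoff 3)
  P1 vs Z: payoffs [1, 2, 2] → best response B/C (payoff 2)
  P2 vs A: payoffs [3, 2, 0] → best response X (payoff 3)
  P2 vs B: payoffs [4, 0, 2] → best response X (payoff 4)
  P2 vs C: payoffs [4, 0, 2] → best response X (payoff 4)
Mutual best responses: (C,X) → Nash equilibria.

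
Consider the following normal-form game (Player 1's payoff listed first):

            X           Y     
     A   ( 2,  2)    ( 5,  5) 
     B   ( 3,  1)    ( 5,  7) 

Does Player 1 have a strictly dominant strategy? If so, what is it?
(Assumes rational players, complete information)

No strictly dominant strategy exists for Player 1

Work:
A strategy strictly dominates another if it gives a strictly higher payoff against every opponent action. Compare each pair of P1's strategies column-by-column:
  A vs B: [2 vs 3, 5 vs 5] → A does not strictly dominate B (column X: 2 ≤ 3)
  B vs A: [3 vs 2, 5 vs 5] → B does not strictly dominate A (column Y: 5 ≤ 5)
No single strategy strictly dominates all others → no strictly dominant strategy.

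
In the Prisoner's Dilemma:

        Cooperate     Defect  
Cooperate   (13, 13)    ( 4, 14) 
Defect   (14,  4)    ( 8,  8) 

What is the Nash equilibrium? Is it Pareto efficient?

(Defect, Defect) is NE; not Pareto efficient

Work:
Defect dominates Cooperate for both players:
If P2 cooperates: Defect (14) > Cooperate (13)
If P2 defects: Defect (8) > Cooperate (4)
NE: (Defect, Defect) with payoff (8, 8)
But (Cooperate, Cooperate) = (13, 13) Pareto dominates (8, 8)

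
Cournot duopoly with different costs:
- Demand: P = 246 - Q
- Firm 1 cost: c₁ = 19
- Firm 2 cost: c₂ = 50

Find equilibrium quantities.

q₁* = 86.0, q₂* = 55.0

Work:
Reaction: q₁ = (246 - 19 - q₂)/2
Reaction: q₂ = (246 - 50 - q₁)/2
Solve simultaneously:
q₁* = (246 - 2×19 + 50)/3 = 86.0
q₂* = (246 - 2×50 + 19)/3 = 55.0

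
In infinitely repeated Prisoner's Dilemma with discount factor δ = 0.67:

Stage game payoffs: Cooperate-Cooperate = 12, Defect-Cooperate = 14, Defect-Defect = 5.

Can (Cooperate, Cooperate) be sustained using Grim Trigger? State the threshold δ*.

δ* = 0.2222; since δ = 0.67 ≥ 0.2222, cooperation can be sustained

Work:
For Grim Trigger:
Cooperate forever: 12/(1-δ)
Defect then punished: 14 + 5·δ/(1-δ)
Need: 12/(1-δ) ≥ 14 + 5·δ/(1-δ)
Solving: δ ≥ (T-R)/(T-P) = (14-12)/(14-5) = 0.2222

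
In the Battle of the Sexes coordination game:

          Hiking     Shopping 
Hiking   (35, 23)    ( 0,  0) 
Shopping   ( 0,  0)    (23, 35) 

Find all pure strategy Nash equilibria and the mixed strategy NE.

Pure NE: (Hiking, Hiking) and (Shopping, Shopping); Mixed NE: p = 0.6034, q = 0.3966

Work:
Check pure NE:
(Hiking, Hiking): (35, 23) - no unilateral deviation beneficial
(Shopping, Shopping): (23, 35) - no unilateral deviation beneficial
Mixed NE: P1 plays Hiking with p = 0.6034, P2 plays Hiking with q = 0.3966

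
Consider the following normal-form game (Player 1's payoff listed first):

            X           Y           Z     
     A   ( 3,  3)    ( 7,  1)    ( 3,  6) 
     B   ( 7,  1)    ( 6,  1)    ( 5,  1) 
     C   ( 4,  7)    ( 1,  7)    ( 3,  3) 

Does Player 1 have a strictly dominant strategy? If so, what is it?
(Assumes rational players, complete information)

No strictly dominant strategy exists for Player 1

Work:
A strategy strictly dominates another if it gives a strictly higher payoff against every opponent action. Compare each pair of P1's strategies column-by-column:
  A vs B: [3 vs 7, 7 vs 6, 3 vs 5] → A does not strictly dominate B (column X: 3 ≤ 7)
  A vs C: [3 vs 4, 7 vs 1, 3 vs 3] → A does not strictly dominate C (column X: 3 ≤ 4)
  B vs A: [7 vs 3, 6 vs 7, 5 vs 3] → B does not strictly dominate A (column Y: 6 ≤ 7)
  B vs C: [7 vs 4, 6 vs 1, 5 vs 3] → B strictly dominates C
  C vs A: [4 vs 3, 1 vs 7, 3 vs 3] → C does not strictly dominate A (column Y: 1 ≤ 7)
  C vs B: [4 vs 7, 1 vs 6, 3 vs 5] → C does not strictly dominate B (column X: 4 ≤ 7)
No single strategy strictly dominates all others → no strictly dominant strategy.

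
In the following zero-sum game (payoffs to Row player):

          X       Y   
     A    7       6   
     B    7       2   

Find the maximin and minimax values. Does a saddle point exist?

Maximin = 6, Minimax = 6, Saddle: True

Work:
Row minimums: [6, 2] → maximin = 6
Column maximums: [7, 6] → minimax = 6
Saddle point exists! Game value = 6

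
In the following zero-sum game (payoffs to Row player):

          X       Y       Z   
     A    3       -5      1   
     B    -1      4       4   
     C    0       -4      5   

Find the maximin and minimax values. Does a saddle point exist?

Maximin = -1, Minimax = 3, Saddle: False

Work:
Row minimums: [-5, -1, -4] → maximin = -1
Column maximums: [3, 4, 5] → minimax = 3
No saddle point (maximin ≠ minimax). Mixed strategy needed.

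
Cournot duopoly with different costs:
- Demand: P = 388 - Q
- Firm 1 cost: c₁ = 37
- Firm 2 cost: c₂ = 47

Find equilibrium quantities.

q₁* = 120.33, q₂* = 110.33

Work:
Reaction: q₁ = (388 - 37 - q₂)/2
Reaction: q₂ = (388 - 47 - q₁)/2
Solve simultaneously:
q₁* = (388 - 2×37 + 47)/3 = 120.33
q₂* = (388 - 2×47 + 37)/3 = 110.33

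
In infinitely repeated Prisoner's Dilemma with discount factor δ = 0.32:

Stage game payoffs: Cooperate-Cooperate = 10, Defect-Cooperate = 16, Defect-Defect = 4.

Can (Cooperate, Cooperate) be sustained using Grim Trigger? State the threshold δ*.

δ* = 0.5; since δ = 0.32 < 0.5, cooperation cannot be sustained

Work:
For Grim Trigger:
Cooperate forever: 10/(1-δ)
Defect then punished: 16 + 4·δ/(1-δ)
Need: 10/(1-δ) ≥ 16 + 4·δ/(1-δ)
Solving: δ ≥ (T-R)/(T-P) = (16-10)/(16-4) = 0.5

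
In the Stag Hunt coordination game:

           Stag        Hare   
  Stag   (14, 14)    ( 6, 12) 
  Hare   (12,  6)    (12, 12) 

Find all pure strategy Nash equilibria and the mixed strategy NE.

Pure NE: (Stag, Stag) and (Hare, Hare); Mixed NE: p = 0.75, q = 0.75

Work:
Check pure NE:
(Stag, Stag): (14, 14) - no unilateral deviation beneficial
(Hare, Hare): (12, 12) - no unilateral deviation beneficial
Mixed NE: P1 plays Stag with p = 0.75, P2 plays Stag with q = 0.75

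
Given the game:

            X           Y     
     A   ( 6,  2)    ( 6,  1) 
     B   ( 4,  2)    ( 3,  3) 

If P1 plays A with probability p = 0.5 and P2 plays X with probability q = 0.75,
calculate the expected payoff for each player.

E[P1] = 4.875, E[P2] = 2.0

Work:
E[P1] = p·q·π₁(A,X) + p·(1-q)·π₁(A,Y) + (1-p)·q·π₁(B,X) + (1-p)·(1-q)·π₁(B,Y)
= 0.5·0.75·6 + 0.5·0.25·6 + 0.5·0.75·4 + 0.5·0.25·3
= 4.875

E[P2] = 2.0 (similar calculation)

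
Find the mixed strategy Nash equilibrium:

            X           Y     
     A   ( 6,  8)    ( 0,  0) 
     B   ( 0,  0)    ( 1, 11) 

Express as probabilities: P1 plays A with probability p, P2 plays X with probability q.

p = 0.5789, q = 0.1429

Work:
Find probabilities that make opponent indifferent:
P2 chooses q to make P1 indifferent between A and B
P1 chooses p to make P2 indifferent between X and Y
Mixed NE: P1 plays (A: 0.5789, B: 0.4211), P2 plays (X: 0.1429, Y: 0.8571)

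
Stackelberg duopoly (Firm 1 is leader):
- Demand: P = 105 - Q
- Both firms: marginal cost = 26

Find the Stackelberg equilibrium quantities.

q₁* (leader) = 39.5, q₂* (follower) = 19.75

Work:
Follower's reaction: q₂ = (a - c - q₁)/2
Leader substitutes: π₁ = q₁·(a - q₁ - (a-c-q₁)/2 - c)
FOC: q₁* = (105 - 26)/2 = 39.50
Then: q₂* = (105 - 26 - 39.5)/2 = 19.75
Leader has first-mover advantage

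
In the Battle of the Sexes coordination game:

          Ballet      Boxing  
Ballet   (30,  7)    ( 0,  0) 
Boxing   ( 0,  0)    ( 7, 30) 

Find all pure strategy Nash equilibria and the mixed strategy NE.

Pure NE: (Ballet, Ballet) and (Boxing, Boxing); Mixed NE: p = 0.8108, q = 0.1892

Work:
Check pure NE:
(Ballet, Ballet): (30, 7) - no unilateral deviation beneficial
(Boxing, Boxing): (7, 30) - no unilateral deviation beneficial
Mixed NE: P1 plays Ballet with p = 0.8108, P2 plays Ballet with q = 0.1892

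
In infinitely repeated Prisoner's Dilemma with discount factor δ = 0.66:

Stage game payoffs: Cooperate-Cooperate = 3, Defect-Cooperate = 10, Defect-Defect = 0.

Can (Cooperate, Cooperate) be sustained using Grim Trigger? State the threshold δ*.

δ* = 0.7; since δ = 0.66 < 0.7, cooperation cannot be sustained

Work:
For Grim Trigger:
Cooperate forever: 3/(1-δ)
Defect then punished: 10 + 0·δ/(1-δ)
Need: 3/(1-δ) ≥ 10 + 0·δ/(1-δ)
Solving: δ ≥ (T-R)/(T-P) = (10-3)/(10-0) = 0.7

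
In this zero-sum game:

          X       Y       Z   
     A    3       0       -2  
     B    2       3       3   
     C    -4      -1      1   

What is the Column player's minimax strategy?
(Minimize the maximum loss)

Column should play X or Y or Z (all achieve the minimum), value = 3

Work:
Column player minimizes Row's maximum payoff:
Column X: max payoff to Row = 3
Column Y: max payoff to Row = 3
Column Z: max payoff to Row = 3
Minimum is 3, achieved by columns X, Y, Z (tied).
Each of X or Y or Z is a minimax strategy.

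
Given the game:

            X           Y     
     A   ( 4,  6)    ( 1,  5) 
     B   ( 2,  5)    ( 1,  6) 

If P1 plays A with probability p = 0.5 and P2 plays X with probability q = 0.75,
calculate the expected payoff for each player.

E[P1] = 2.5, E[P2] = 5.5

Work:
E[P1] = p·q·π₁(A,X) + p·(1-q)·π₁(A,Y) + (1-p)·q·π₁(B,X) + (1-p)·(1-q)·π₁(B,Y)
= 0.5·0.75·4 + 0.5·0.25·1 + 0.5·0.75·2 + 0.5·0.25·1
= 2.5

E[P2] = 5.5 (similar calculation)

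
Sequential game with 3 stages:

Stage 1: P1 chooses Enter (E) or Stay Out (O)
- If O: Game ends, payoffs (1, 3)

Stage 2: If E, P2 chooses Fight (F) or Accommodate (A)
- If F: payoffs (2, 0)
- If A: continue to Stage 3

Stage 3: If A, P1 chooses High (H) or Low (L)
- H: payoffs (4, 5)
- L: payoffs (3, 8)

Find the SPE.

SPE: (E, A, H); Outcome (4, 5)

Work:
Stage 3: P1 chooses H (4 vs 3)
Stage 2: P2: F->0, A->5 (anticipating H). Choose A
Stage 1: P1: O->1, E->4 (anticipating A, H). Choose E
SPE path: E -> A -> H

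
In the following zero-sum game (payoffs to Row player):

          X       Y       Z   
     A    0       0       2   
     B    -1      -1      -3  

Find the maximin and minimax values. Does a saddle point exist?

Maximin = 0, Minimax = 0, Saddle: True

Work:
Row minimums: [0, -3] → maximin = 0
Column maximums: [0, 0, 2] → minimax = 0
Saddle point exists! Game value = 0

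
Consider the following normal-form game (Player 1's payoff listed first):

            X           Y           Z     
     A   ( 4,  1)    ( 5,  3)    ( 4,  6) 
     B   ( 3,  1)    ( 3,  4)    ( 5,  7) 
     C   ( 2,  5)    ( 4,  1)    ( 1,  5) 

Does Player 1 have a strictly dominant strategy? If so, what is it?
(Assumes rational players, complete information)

No strictly dominant strategy exists for Player 1

Work:
A strategy strictly dominates another if it gives a strictly higher payoff against every opponent action. Compare each pair of P1's strategies column-by-column:
  A vs B: [4 vs 3, 5 vs 3, 4 vs 5] → A does not strictly dominate B (column Z: 4 ≤ 5)
  A vs C: [4 vs 2, 5 vs 4, 4 vs 1] → A strictly dominates C
  B vs A: [3 vs 4, 3 vs 5, 5 vs 4] → B does not strictly dominate A (column X: 3 ≤ 4)
  B vs C: [3 vs 2, 3 vs 4, 5 vs 1] → B does not strictly dominate C (column Y: 3 ≤ 4)
  C vs A: [2 vs 4, 4 vs 5, 1 vs 4] → C does not strictly dominate A (column X: 2 ≤ 4)
  C vs B: [2 vs 3, 4 vs 3, 1 vs 5] → C does not strictly dominate B (column X: 2 ≤ 3)
No single strategy strictly dominates all others → no strictly dominant strategy.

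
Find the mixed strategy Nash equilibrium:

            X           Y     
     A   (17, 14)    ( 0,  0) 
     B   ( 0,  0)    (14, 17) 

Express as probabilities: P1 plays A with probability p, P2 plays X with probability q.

p = 0.5484, q = 0.4516

Work:
Find probabilities that make opponent indifferent:
P2 chooses q to make P1 indifferent between A and B
P1 chooses p to make P2 indifferent between X and Y
Mixed NE: P1 plays (A: 0.5484, B: 0.4516), P2 plays (X: 0.4516, Y: 0.5484)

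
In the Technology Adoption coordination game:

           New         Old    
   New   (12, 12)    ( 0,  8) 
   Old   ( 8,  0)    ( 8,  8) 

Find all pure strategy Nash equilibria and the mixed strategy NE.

Pure NE: (New, New) and (Old, Old); Mixed NE: p = 0.6667, q = 0.6667

Work:
Check pure NE:
(New, New): (12, 12) - no unilateral deviation beneficial
(Old, Old): (8, 8) - no unilateral deviation beneficial
Mixed NE: P1 plays New with p = 0.6667, P2 plays New with q = 0.6667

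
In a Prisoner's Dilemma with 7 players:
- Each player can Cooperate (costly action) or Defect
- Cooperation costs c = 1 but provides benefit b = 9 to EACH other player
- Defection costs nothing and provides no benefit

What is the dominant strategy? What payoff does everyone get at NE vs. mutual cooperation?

Dominant: Defect; NE payoff = 0; Coop payoff = 53

Work:
Defect dominates (saves cost c = 1, benefit to others is external)
NE: All defect → everyone gets 0
If all cooperate: each receives (6)×9 - 1 = 53
Social dilemma: 53 > 0 but NE gives 0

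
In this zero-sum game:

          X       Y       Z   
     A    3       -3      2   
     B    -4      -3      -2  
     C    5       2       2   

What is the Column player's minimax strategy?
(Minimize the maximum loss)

Column should play Y or Z (all achieve the minimum), value = 2

Work:
Column player minimizes Row's maximum payoff:
Column X: max payoff to Row = 5
Column Y: max payoff to Row = 2
Column Z: max payoff to Row = 2
Minimum is 2, achieved by columns Y, Z (tied).
Each of Y or Z is a minimax strategy.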